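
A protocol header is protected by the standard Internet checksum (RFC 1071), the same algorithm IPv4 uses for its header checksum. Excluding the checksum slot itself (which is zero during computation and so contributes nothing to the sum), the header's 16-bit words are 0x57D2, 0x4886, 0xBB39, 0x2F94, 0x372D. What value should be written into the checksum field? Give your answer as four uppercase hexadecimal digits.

3DAC

One's-complement addition (fold any carry out of bit 15 back into bit 0):
  0x57D2 + 0x4886 = 0x0A058
  0xA058 + 0xBB39 = 0x15B91 → wrap carry → 0x5B92
  0x5B92 + 0x2F94 = 0x08B26
  0x8B26 + 0x372D = 0x0C253
One's-complement sum = 0xC253.
Checksum = ~0xC253 & 0xFFFF = 0x3DAC.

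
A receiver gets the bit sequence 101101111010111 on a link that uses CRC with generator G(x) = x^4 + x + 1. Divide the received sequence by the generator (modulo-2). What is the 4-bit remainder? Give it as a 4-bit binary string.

0100

Modulo-2 division of 101101111010111 by 10011:
  pos 0: 10110 XOR 10011 = 00101
  pos 2: 10111 XOR 10011 = 00100
  pos 4: 10011 XOR 10011 = 00000
  pos 10: 10111 XOR 10011 = 00100
Remainder = 0100 (nonzero — an error is detected).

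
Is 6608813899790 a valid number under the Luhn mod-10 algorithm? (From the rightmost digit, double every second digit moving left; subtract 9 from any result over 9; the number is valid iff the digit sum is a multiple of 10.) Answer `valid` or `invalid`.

From the right, keep odd positions and double even positions (subtract 9 from any doubled value over 9):
  doubled (positions 2,4,...): 9 9 7 2 7 3 → sum 37
  kept (positions 1,3,...): 0 7 9 3 8 0 6 → sum 33
Total = 70.
70 mod 10 = 0, so the number is valid.

valid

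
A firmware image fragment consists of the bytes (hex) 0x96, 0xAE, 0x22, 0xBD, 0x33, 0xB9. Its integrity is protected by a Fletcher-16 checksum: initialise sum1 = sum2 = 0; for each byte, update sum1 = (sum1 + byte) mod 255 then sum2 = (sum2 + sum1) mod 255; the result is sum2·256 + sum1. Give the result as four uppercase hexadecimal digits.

Running sums (mod 255):
  after byte 0 (0x96): sum1=150, sum2=150
  after byte 1 (0xAE): sum1=69, sum2=219
  after byte 2 (0x22): sum1=103, sum2=67
  after byte 3 (0xBD): sum1=37, sum2=104
  after byte 4 (0x33): sum1=88, sum2=192
  after byte 5 (0xB9): sum1=18, sum2=210
Checksum = sum2·256 + sum1 = 210·256 + 18 = 53778 = 0xD212.

D212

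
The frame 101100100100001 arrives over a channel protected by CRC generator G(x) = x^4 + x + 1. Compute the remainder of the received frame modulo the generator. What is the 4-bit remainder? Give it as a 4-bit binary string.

1010

Modulo-2 division of 101100100100001 by 10011:
  pos 0: 10110 XOR 10011 = 00101
  pos 2: 10101 XOR 10011 = 00110
  pos 4: 11000 XOR 10011 = 01011
  pos 5: 10111 XOR 10011 = 00100
  pos 7: 10000 XOR 10011 = 00011
  pos 10: 11001 XOR 10011 = 01010
Remainder = 1010 (nonzero — an error is detected).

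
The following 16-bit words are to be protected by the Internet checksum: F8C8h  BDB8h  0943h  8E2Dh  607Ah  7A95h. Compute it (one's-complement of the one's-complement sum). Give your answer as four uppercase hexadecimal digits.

D6FD

One's-complement addition (fold any carry out of bit 15 back into bit 0):
  0xF8C8 + 0xBDB8 = 0x1B680 → wrap carry → 0xB681
  0xB681 + 0x0943 = 0x0BFC4
  0xBFC4 + 0x8E2D = 0x14DF1 → wrap carry → 0x4DF2
  0x4DF2 + 0x607A = 0x0AE6C
  0xAE6C + 0x7A95 = 0x12901 → wrap carry → 0x2902
One's-complement sum = 0x2902.
Checksum = ~0x2902 & 0xFFFF = 0xD6FD.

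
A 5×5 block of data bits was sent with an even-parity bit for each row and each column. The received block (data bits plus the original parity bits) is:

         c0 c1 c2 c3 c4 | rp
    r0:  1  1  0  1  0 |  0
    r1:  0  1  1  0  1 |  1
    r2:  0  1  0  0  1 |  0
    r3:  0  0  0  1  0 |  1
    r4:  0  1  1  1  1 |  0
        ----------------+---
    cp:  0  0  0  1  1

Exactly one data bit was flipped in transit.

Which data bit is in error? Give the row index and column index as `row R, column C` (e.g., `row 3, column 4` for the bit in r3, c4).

row 0, column 0

Recompute each row's even parity and compare to rp:
  r0: data parity 1, sent rp 0 → mismatch
  r1: data parity 1, sent rp 1 → ok
  r2: data parity 0, sent rp 0 → ok
  r3: data parity 1, sent rp 1 → ok
  r4: data parity 0, sent rp 0 → ok
Recompute each column's even parity and compare to cp:
  c0: data parity 1, sent cp 0 → mismatch
  c1: data parity 0, sent cp 0 → ok
  c2: data parity 0, sent cp 0 → ok
  c3: data parity 1, sent cp 1 → ok
  c4: data parity 1, sent cp 1 → ok
Exactly one row (r0) and one column (c0) fail → the flipped bit is at their intersection.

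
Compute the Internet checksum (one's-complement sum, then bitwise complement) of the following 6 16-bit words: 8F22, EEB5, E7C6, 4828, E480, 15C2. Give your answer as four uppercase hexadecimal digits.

One's-complement addition (fold any carry out of bit 15 back into bit 0):
  0x8F22 + 0xEEB5 = 0x17DD7 → wrap carry → 0x7DD8
  0x7DD8 + 0xE7C6 = 0x1659E → wrap carry → 0x659F
  0x659F + 0x4828 = 0x0ADC7
  0xADC7 + 0xE480 = 0x19247 → wrap carry → 0x9248
  0x9248 + 0x15C2 = 0x0A80A
One's-complement sum = 0xA80A.
Checksum = ~0xA80A & 0xFFFF = 0x57F5.

57F5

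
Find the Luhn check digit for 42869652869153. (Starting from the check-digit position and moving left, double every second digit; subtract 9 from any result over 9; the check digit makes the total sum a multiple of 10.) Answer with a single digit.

7

Partial digits right→left: 3 5 1 9 6 8 2 5 6 9 6 8 2 4
Double every second digit counting from the check-digit position (so the 1st, 3rd, 5th, ... of the partial from the right).
  doubled (with −9 where >9): 6 2 3 4 3 3 4 → sum 25
  kept as-is: 5 9 8 5 9 8 4 → sum 48
Total = 25 + 48 = 73.
Check digit = (10 − (73 mod 10)) mod 10 = 7.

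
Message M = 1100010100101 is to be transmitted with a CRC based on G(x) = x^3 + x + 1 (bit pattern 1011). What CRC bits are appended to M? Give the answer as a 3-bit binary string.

110

Append 3 zeros: 1100010100101000. Divide by 1011 (XOR where the leading bit is 1):
  pos 0: 1100 XOR 1011 = 0111
  pos 1: 1110 XOR 1011 = 0101
  pos 2: 1011 XOR 1011 = 0000
  pos 7: 1001 XOR 1011 = 0010
  pos 9: 1001 XOR 1011 = 0010
  pos 11: 1000 XOR 1011 = 0011
Remainder (last 3 bits) = 110. This is the CRC / FCS.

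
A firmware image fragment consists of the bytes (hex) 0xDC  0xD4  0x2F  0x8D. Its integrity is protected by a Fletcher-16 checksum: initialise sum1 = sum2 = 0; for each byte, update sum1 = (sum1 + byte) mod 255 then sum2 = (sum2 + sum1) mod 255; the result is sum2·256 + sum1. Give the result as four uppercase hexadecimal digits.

Running sums (mod 255):
  after byte 0 (0xDC): sum1=220, sum2=220
  after byte 1 (0xD4): sum1=177, sum2=142
  after byte 2 (0x2F): sum1=224, sum2=111
  after byte 3 (0x8D): sum1=110, sum2=221
Checksum = sum2·256 + sum1 = 221·256 + 110 = 56686 = 0xDD6E.

DD6E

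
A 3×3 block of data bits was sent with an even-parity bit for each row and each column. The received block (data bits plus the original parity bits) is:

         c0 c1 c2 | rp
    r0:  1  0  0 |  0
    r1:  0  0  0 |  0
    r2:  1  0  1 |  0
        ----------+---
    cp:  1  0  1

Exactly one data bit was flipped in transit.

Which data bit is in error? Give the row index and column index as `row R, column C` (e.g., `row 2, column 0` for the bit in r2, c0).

Recompute each row's even parity and compare to rp:
  r0: data parity 1, sent rp 0 → mismatch
  r1: data parity 0, sent rp 0 → ok
  r2: data parity 0, sent rp 0 → ok
Recompute each column's even parity and compare to cp:
  c0: data parity 0, sent cp 1 → mismatch
  c1: data parity 0, sent cp 0 → ok
  c2: data parity 1, sent cp 1 → ok
Exactly one row (r0) and one column (c0) fail → the flipped bit is at their intersection.

row 0, column 0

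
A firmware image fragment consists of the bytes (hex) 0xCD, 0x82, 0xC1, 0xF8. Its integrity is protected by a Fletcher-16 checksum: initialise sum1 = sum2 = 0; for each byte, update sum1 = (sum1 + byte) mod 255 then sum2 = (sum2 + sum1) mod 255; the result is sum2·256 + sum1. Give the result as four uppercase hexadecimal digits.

Running sums (mod 255):
  after byte 0 (0xCD): sum1=205, sum2=205
  after byte 1 (0x82): sum1=80, sum2=30
  after byte 2 (0xC1): sum1=18, sum2=48
  after byte 3 (0xF8): sum1=11, sum2=59
Checksum = sum2·256 + sum1 = 59·256 + 11 = 15115 = 0x3B0B.

3B0B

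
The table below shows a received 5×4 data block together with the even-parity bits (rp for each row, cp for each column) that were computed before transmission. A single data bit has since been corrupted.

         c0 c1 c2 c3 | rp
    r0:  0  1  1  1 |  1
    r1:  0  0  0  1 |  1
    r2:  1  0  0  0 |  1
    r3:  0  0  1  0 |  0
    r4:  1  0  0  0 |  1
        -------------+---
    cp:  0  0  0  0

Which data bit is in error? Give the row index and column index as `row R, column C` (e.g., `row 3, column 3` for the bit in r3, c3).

Recompute each row's even parity and compare to rp:
  r0: data parity 1, sent rp 1 → ok
  r1: data parity 1, sent rp 1 → ok
  r2: data parity 1, sent rp 1 → ok
  r3: data parity 1, sent rp 0 → mismatch
  r4: data parity 1, sent rp 1 → ok
Recompute each column's even parity and compare to cp:
  c0: data parity 0, sent cp 0 → ok
  c1: data parity 1, sent cp 0 → mismatch
  c2: data parity 0, sent cp 0 → ok
  c3: data parity 0, sent cp 0 → ok
Exactly one row (r3) and one column (c1) fail → the flipped bit is at their intersection.

row 3, column 1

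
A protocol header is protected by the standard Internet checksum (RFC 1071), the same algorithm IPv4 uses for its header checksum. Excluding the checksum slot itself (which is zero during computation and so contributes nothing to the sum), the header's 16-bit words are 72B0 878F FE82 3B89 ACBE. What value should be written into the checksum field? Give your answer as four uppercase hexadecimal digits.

One's-complement addition (fold any carry out of bit 15 back into bit 0):
  0x72B0 + 0x878F = 0x0FA3F
  0xFA3F + 0xFE82 = 0x1F8C1 → wrap carry → 0xF8C2
  0xF8C2 + 0x3B89 = 0x1344B → wrap carry → 0x344C
  0x344C + 0xACBE = 0x0E10A
One's-complement sum = 0xE10A.
Checksum = ~0xE10A & 0xFFFF = 0x1EF5.

1EF5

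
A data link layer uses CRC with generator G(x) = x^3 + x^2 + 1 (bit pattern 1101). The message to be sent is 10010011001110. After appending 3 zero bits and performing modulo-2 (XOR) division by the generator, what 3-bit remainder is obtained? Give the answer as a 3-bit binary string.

Append 3 zeros: 10010011001110000. Divide by 1101 (XOR where the leading bit is 1):
  pos 0: 1001 XOR 1101 = 0100
  pos 1: 1000 XOR 1101 = 0101
  pos 2: 1010 XOR 1101 = 0111
  pos 3: 1111 XOR 1101 = 0010
  pos 5: 1010 XOR 1101 = 0111
  pos 6: 1110 XOR 1101 = 0011
  pos 8: 1111 XOR 1101 = 0010
  pos 10: 1010 XOR 1101 = 0111
  pos 11: 1110 XOR 1101 = 0011
  pos 13: 1100 XOR 1101 = 0001
Remainder (last 3 bits) = 001. This is the CRC / FCS.

001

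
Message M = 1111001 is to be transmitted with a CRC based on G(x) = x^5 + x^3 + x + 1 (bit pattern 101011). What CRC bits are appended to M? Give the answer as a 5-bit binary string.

Append 5 zeros: 111100100000. Divide by 101011 (XOR where the leading bit is 1):
  pos 0: 111100 XOR 101011 = 010111
  pos 1: 101111 XOR 101011 = 000100
  pos 4: 100000 XOR 101011 = 001011
  pos 6: 101100 XOR 101011 = 000111
Remainder (last 5 bits) = 00111. This is the CRC / FCS.

00111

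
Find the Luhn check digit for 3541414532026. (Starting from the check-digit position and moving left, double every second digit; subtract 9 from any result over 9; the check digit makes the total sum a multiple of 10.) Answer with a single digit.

5

Partial digits right→left: 6 2 0 2 3 5 4 1 4 1 4 5 3
Double every second digit counting from the check-digit position (so the 1st, 3rd, 5th, ... of the partial from the right).
  doubled (with −9 where >9): 3 0 6 8 8 8 6 → sum 39
  kept as-is: 2 2 5 1 1 5 → sum 16
Total = 39 + 16 = 55.
Check digit = (10 − (55 mod 10)) mod 10 = 5.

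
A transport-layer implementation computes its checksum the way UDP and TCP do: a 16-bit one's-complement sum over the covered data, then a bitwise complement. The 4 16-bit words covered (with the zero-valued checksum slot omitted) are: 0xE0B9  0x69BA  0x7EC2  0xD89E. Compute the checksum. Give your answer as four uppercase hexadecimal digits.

5E2A

One's-complement addition (fold any carry out of bit 15 back into bit 0):
  0xE0B9 + 0x69BA = 0x14A73 → wrap carry → 0x4A74
  0x4A74 + 0x7EC2 = 0x0C936
  0xC936 + 0xD89E = 0x1A1D4 → wrap carry → 0xA1D5
One's-complement sum = 0xA1D5.
Checksum = ~0xA1D5 & 0xFFFF = 0x5E2A.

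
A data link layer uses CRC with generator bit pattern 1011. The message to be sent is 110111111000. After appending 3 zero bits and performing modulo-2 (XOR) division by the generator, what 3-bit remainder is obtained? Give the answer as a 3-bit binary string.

Append 3 zeros: 110111111000000. Divide by 1011 (XOR where the leading bit is 1):
  pos 0: 1101 XOR 1011 = 0110
  pos 1: 1101 XOR 1011 = 0110
  pos 2: 1101 XOR 1011 = 0110
  pos 3: 1101 XOR 1011 = 0110
  pos 4: 1101 XOR 1011 = 0110
  pos 5: 1101 XOR 1011 = 0110
  pos 6: 1100 XOR 1011 = 0111
  pos 7: 1110 XOR 1011 = 0101
  pos 8: 1010 XOR 1011 = 0001
  pos 11: 1000 XOR 1011 = 0011
Remainder (last 3 bits) = 011. This is the CRC / FCS.

011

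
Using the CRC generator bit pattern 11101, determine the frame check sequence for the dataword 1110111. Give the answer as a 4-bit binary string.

Append 4 zeros: 11101110000. Divide by 11101 (XOR where the leading bit is 1):
  pos 0: 11101 XOR 11101 = 00000
  pos 5: 11000 XOR 11101 = 00101
Remainder (last 4 bits) = 1010. This is the CRC / FCS.

1010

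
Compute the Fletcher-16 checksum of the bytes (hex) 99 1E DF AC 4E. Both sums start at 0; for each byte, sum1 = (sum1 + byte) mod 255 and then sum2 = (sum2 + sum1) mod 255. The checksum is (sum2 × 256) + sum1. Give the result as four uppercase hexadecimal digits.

BF92

Running sums (mod 255):
  after byte 0 (99): sum1=153, sum2=153
  after byte 1 (1E): sum1=183, sum2=81
  after byte 2 (DF): sum1=151, sum2=232
  after byte 3 (AC): sum1=68, sum2=45
  after byte 4 (4E): sum1=146, sum2=191
Checksum = sum2·256 + sum1 = 191·256 + 146 = 49042 = 0xBF92.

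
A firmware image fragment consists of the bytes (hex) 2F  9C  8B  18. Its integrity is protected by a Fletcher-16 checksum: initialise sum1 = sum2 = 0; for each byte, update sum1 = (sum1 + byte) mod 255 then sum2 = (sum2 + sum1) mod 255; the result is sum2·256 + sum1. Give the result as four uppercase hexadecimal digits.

Running sums (mod 255):
  after byte 0 (2F): sum1=47, sum2=47
  after byte 1 (9C): sum1=203, sum2=250
  after byte 2 (8B): sum1=87, sum2=82
  after byte 3 (18): sum1=111, sum2=193
Checksum = sum2·256 + sum1 = 193·256 + 111 = 49519 = 0xC16F.

C16F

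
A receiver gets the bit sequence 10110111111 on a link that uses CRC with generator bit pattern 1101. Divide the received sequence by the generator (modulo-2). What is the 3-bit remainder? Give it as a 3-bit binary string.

Modulo-2 division of 10110111111 by 1101:
  pos 0: 1011 XOR 1101 = 0110
  pos 1: 1100 XOR 1101 = 0001
  pos 4: 1111 XOR 1101 = 0010
  pos 6: 1011 XOR 1101 = 0110
  pos 7: 1101 XOR 1101 = 0000
Remainder = 000 (zero — the frame passes the CRC check).

000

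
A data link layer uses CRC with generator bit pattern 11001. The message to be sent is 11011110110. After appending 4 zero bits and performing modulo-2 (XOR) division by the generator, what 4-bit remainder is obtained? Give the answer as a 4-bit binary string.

0010

Append 4 zeros: 110111101100000. Divide by 11001 (XOR where the leading bit is 1):
  pos 0: 11011 XOR 11001 = 00010
  pos 3: 10110 XOR 11001 = 01111
  pos 4: 11111 XOR 11001 = 00110
  pos 6: 11010 XOR 11001 = 00011
  pos 9: 11000 XOR 11001 = 00001
Remainder (last 4 bits) = 0010. This is the CRC / FCS.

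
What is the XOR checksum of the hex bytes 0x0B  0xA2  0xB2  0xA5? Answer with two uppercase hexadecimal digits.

XOR the bytes together:
  start with 0x0B
  0x0B ⊕ 0xA2 = 0xA9
  0xA9 ⊕ 0xB2 = 0x1B
  0x1B ⊕ 0xA5 = 0xBE

BE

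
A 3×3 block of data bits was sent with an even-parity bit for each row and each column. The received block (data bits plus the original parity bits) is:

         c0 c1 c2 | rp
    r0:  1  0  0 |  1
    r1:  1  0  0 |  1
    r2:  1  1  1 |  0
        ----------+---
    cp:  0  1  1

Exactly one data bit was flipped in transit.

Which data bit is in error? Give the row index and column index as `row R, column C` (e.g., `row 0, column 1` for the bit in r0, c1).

Recompute each row's even parity and compare to rp:
  r0: data parity 1, sent rp 1 → ok
  r1: data parity 1, sent rp 1 → ok
  r2: data parity 1, sent rp 0 → mismatch
Recompute each column's even parity and compare to cp:
  c0: data parity 1, sent cp 0 → mismatch
  c1: data parity 1, sent cp 1 → ok
  c2: data parity 1, sent cp 1 → ok
Exactly one row (r2) and one column (c0) fail → the flipped bit is at their intersection.

row 2, column 0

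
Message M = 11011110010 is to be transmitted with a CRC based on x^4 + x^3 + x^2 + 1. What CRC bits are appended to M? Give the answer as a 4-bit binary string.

Append 4 zeros: 110111100100000. Divide by 11101 (XOR where the leading bit is 1):
  pos 0: 11011 XOR 11101 = 00110
  pos 2: 11011 XOR 11101 = 00110
  pos 4: 11000 XOR 11101 = 00101
  pos 6: 10110 XOR 11101 = 01011
  pos 7: 10110 XOR 11101 = 01011
  pos 8: 10110 XOR 11101 = 01011
  pos 9: 10110 XOR 11101 = 01011
  pos 10: 10110 XOR 11101 = 01011
Remainder (last 4 bits) = 1011. This is the CRC / FCS.

1011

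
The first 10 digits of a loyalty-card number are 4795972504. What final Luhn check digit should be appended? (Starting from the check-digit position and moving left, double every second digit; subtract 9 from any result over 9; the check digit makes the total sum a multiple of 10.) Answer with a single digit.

6

Partial digits right→left: 4 0 5 2 7 9 5 9 7 4
Double every second digit counting from the check-digit position (so the 1st, 3rd, 5th, ... of the partial from the right).
  doubled (with −9 where >9): 8 1 5 1 5 → sum 20
  kept as-is: 0 2 9 9 4 → sum 24
Total = 20 + 24 = 44.
Check digit = (10 − (44 mod 10)) mod 10 = 6.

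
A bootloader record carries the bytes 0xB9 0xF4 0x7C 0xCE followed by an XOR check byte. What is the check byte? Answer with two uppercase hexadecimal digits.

XOR the bytes together:
  start with 0xB9
  0xB9 ⊕ 0xF4 = 0x4D
  0x4D ⊕ 0x7C = 0x31
  0x31 ⊕ 0xCE = 0xFF

FF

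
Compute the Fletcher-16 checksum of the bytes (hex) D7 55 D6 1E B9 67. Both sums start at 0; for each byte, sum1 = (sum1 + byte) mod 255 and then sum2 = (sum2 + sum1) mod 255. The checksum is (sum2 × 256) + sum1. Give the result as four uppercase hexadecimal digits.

Running sums (mod 255):
  after byte 0 (D7): sum1=215, sum2=215
  after byte 1 (55): sum1=45, sum2=5
  after byte 2 (D6): sum1=4, sum2=9
  after byte 3 (1E): sum1=34, sum2=43
  after byte 4 (B9): sum1=219, sum2=7
  after byte 5 (67): sum1=67, sum2=74
Checksum = sum2·256 + sum1 = 74·256 + 67 = 19011 = 0x4A43.

4A43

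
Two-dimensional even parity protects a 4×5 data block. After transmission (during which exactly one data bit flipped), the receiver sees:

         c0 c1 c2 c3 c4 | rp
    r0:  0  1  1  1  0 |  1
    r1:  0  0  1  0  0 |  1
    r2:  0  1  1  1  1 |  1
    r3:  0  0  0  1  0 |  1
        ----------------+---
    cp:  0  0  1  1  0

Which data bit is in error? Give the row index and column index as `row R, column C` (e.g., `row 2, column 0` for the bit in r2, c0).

row 2, column 4

Recompute each row's even parity and compare to rp:
  r0: data parity 1, sent rp 1 → ok
  r1: data parity 1, sent rp 1 → ok
  r2: data parity 0, sent rp 1 → mismatch
  r3: data parity 1, sent rp 1 → ok
Recompute each column's even parity and compare to cp:
  c0: data parity 0, sent cp 0 → ok
  c1: data parity 0, sent cp 0 → ok
  c2: data parity 1, sent cp 1 → ok
  c3: data parity 1, sent cp 1 → ok
  c4: data parity 1, sent cp 0 → mismatch
Exactly one row (r2) and one column (c4) fail → the flipped bit is at their intersection.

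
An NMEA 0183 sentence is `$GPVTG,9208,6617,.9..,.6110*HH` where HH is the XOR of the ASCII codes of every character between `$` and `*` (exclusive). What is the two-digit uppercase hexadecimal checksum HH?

XOR the ASCII codes of the payload characters:
  'G' = 0x47 → acc = 0x47
  'P' = 0x50 → acc = 0x17
  'V' = 0x56 → acc = 0x41
  'T' = 0x54 → acc = 0x15
  'G' = 0x47 → acc = 0x52
  ',' = 0x2C → acc = 0x7E
  '9' = 0x39 → acc = 0x47
  '2' = 0x32 → acc = 0x75
  '0' = 0x30 → acc = 0x45
  '8' = 0x38 → acc = 0x7D
  ',' = 0x2C → acc = 0x51
  '6' = 0x36 → acc = 0x67
  '6' = 0x36 → acc = 0x51
  '1' = 0x31 → acc = 0x60
  '7' = 0x37 → acc = 0x57
  ',' = 0x2C → acc = 0x7B
  '.' = 0x2E → acc = 0x55
  '9' = 0x39 → acc = 0x6C
  '.' = 0x2E → acc = 0x42
  '.' = 0x2E → acc = 0x6C
  ',' = 0x2C → acc = 0x40
  '.' = 0x2E → acc = 0x6E
  '6' = 0x36 → acc = 0x58
  '1' = 0x31 → acc = 0x69
  '1' = 0x31 → acc = 0x58
  '0' = 0x30 → acc = 0x68
Checksum = 0x68.

68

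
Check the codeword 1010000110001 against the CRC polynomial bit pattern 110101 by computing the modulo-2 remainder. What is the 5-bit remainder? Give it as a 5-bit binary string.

Modulo-2 division of 1010000110001 by 110101:
  pos 0: 101000 XOR 110101 = 011101
  pos 1: 111010 XOR 110101 = 001111
  pos 3: 111111 XOR 110101 = 001010
  pos 5: 101000 XOR 110101 = 011101
  pos 6: 111010 XOR 110101 = 001111
Remainder = 11111 (nonzero — an error is detected).

11111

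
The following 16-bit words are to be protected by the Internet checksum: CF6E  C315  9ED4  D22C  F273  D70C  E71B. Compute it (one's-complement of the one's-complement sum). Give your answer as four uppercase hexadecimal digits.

4BDD

One's-complement addition (fold any carry out of bit 15 back into bit 0):
  0xCF6E + 0xC315 = 0x19283 → wrap carry → 0x9284
  0x9284 + 0x9ED4 = 0x13158 → wrap carry → 0x3159
  0x3159 + 0xD22C = 0x10385 → wrap carry → 0x0386
  0x0386 + 0xF273 = 0x0F5F9
  0xF5F9 + 0xD70C = 0x1CD05 → wrap carry → 0xCD06
  0xCD06 + 0xE71B = 0x1B421 → wrap carry → 0xB422
One's-complement sum = 0xB422.
Checksum = ~0xB422 & 0xFFFF = 0x4BDD.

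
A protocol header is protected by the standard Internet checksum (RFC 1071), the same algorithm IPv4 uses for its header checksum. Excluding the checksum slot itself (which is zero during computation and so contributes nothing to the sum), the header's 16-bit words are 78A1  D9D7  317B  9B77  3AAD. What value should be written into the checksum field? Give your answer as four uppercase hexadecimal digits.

One's-complement addition (fold any carry out of bit 15 back into bit 0):
  0x78A1 + 0xD9D7 = 0x15278 → wrap carry → 0x5279
  0x5279 + 0x317B = 0x083F4
  0x83F4 + 0x9B77 = 0x11F6B → wrap carry → 0x1F6C
  0x1F6C + 0x3AAD = 0x05A19
One's-complement sum = 0x5A19.
Checksum = ~0x5A19 & 0xFFFF = 0xA5E6.

A5E6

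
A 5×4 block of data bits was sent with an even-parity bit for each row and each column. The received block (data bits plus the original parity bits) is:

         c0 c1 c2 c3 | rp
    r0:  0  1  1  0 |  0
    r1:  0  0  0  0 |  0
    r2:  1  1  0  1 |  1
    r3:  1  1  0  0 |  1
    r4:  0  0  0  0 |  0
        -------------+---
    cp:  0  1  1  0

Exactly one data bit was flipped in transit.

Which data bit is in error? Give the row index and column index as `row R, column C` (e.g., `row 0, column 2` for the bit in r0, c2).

row 3, column 3

Recompute each row's even parity and compare to rp:
  r0: data parity 0, sent rp 0 → ok
  r1: data parity 0, sent rp 0 → ok
  r2: data parity 1, sent rp 1 → ok
  r3: data parity 0, sent rp 1 → mismatch
  r4: data parity 0, sent rp 0 → ok
Recompute each column's even parity and compare to cp:
  c0: data parity 0, sent cp 0 → ok
  c1: data parity 1, sent cp 1 → ok
  c2: data parity 1, sent cp 1 → ok
  c3: data parity 1, sent cp 0 → mismatch
Exactly one row (r3) and one column (c3) fail → the flipped bit is at their intersection.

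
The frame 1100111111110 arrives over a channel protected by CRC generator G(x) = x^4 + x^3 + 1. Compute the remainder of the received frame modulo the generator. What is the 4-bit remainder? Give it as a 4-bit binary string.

Modulo-2 division of 1100111111110 by 11001:
  pos 0: 11001 XOR 11001 = 00000
  pos 5: 11111 XOR 11001 = 00110
  pos 7: 11011 XOR 11001 = 00010
Remainder = 0100 (nonzero — an error is detected).

0100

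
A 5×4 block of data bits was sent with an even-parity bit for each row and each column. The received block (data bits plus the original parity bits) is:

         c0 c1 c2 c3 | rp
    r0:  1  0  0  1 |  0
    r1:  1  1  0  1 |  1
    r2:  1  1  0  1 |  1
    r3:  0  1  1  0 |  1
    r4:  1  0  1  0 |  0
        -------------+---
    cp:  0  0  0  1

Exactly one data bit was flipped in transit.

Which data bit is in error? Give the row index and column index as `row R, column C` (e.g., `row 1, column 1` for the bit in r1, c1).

Recompute each row's even parity and compare to rp:
  r0: data parity 0, sent rp 0 → ok
  r1: data parity 1, sent rp 1 → ok
  r2: data parity 1, sent rp 1 → ok
  r3: data parity 0, sent rp 1 → mismatch
  r4: data parity 0, sent rp 0 → ok
Recompute each column's even parity and compare to cp:
  c0: data parity 0, sent cp 0 → ok
  c1: data parity 1, sent cp 0 → mismatch
  c2: data parity 0, sent cp 0 → ok
  c3: data parity 1, sent cp 1 → ok
Exactly one row (r3) and one column (c1) fail → the flipped bit is at their intersection.

row 3, column 1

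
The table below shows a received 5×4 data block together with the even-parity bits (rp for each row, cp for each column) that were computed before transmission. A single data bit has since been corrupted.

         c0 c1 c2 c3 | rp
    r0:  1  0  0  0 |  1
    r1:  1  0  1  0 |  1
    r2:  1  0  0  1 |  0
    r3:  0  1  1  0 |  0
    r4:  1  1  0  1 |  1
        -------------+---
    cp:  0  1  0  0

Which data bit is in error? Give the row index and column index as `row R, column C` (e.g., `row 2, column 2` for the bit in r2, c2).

Recompute each row's even parity and compare to rp:
  r0: data parity 1, sent rp 1 → ok
  r1: data parity 0, sent rp 1 → mismatch
  r2: data parity 0, sent rp 0 → ok
  r3: data parity 0, sent rp 0 → ok
  r4: data parity 1, sent rp 1 → ok
Recompute each column's even parity and compare to cp:
  c0: data parity 0, sent cp 0 → ok
  c1: data parity 0, sent cp 1 → mismatch
  c2: data parity 0, sent cp 0 → ok
  c3: data parity 0, sent cp 0 → ok
Exactly one row (r1) and one column (c1) fail → the flipped bit is at their intersection.

row 1, column 1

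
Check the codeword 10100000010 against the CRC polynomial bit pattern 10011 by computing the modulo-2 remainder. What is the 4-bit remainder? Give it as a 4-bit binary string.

Modulo-2 division of 10100000010 by 10011:
  pos 0: 10100 XOR 10011 = 00111
  pos 2: 11100 XOR 10011 = 01111
  pos 3: 11110 XOR 10011 = 01101
  pos 4: 11010 XOR 10011 = 01001
  pos 5: 10011 XOR 10011 = 00000
Remainder = 0000 (zero — the frame passes the CRC check).

0000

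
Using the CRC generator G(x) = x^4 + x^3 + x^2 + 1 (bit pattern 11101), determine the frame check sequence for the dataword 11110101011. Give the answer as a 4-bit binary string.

1010

Append 4 zeros: 111101010110000. Divide by 11101 (XOR where the leading bit is 1):
  pos 0: 11110 XOR 11101 = 00011
  pos 3: 11101 XOR 11101 = 00000
  pos 9: 11000 XOR 11101 = 00101
Remainder (last 4 bits) = 1010. This is the CRC / FCS.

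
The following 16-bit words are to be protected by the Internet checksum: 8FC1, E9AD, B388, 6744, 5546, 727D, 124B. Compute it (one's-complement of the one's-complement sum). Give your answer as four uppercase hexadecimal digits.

One's-complement addition (fold any carry out of bit 15 back into bit 0):
  0x8FC1 + 0xE9AD = 0x1796E → wrap carry → 0x796F
  0x796F + 0xB388 = 0x12CF7 → wrap carry → 0x2CF8
  0x2CF8 + 0x6744 = 0x0943C
  0x943C + 0x5546 = 0x0E982
  0xE982 + 0x727D = 0x15BFF → wrap carry → 0x5C00
  0x5C00 + 0x124B = 0x06E4B
One's-complement sum = 0x6E4B.
Checksum = ~0x6E4B & 0xFFFF = 0x91B4.

91B4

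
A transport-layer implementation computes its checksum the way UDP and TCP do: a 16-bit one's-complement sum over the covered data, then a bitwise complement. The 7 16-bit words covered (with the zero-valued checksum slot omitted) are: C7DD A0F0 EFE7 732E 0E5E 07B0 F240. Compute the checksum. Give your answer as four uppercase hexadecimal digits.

One's-complement addition (fold any carry out of bit 15 back into bit 0):
  0xC7DD + 0xA0F0 = 0x168CD → wrap carry → 0x68CE
  0x68CE + 0xEFE7 = 0x158B5 → wrap carry → 0x58B6
  0x58B6 + 0x732E = 0x0CBE4
  0xCBE4 + 0x0E5E = 0x0DA42
  0xDA42 + 0x07B0 = 0x0E1F2
  0xE1F2 + 0xF240 = 0x1D432 → wrap carry → 0xD433
One's-complement sum = 0xD433.
Checksum = ~0xD433 & 0xFFFF = 0x2BCC.

2BCC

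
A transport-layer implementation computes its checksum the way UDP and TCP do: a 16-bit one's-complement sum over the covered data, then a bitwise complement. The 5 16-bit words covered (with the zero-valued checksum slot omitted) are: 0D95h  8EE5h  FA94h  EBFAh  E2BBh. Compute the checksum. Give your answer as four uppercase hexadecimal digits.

9A39

One's-complement addition (fold any carry out of bit 15 back into bit 0):
  0x0D95 + 0x8EE5 = 0x09C7A
  0x9C7A + 0xFA94 = 0x1970E → wrap carry → 0x970F
  0x970F + 0xEBFA = 0x18309 → wrap carry → 0x830A
  0x830A + 0xE2BB = 0x165C5 → wrap carry → 0x65C6
One's-complement sum = 0x65C6.
Checksum = ~0x65C6 & 0xFFFF = 0x9A39.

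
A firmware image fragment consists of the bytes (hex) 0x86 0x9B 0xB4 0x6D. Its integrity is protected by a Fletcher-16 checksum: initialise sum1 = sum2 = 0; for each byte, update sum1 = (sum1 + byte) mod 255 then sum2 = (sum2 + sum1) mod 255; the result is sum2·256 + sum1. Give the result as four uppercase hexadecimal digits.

Running sums (mod 255):
  after byte 0 (0x86): sum1=134, sum2=134
  after byte 1 (0x9B): sum1=34, sum2=168
  after byte 2 (0xB4): sum1=214, sum2=127
  after byte 3 (0x6D): sum1=68, sum2=195
Checksum = sum2·256 + sum1 = 195·256 + 68 = 49988 = 0xC344.

C344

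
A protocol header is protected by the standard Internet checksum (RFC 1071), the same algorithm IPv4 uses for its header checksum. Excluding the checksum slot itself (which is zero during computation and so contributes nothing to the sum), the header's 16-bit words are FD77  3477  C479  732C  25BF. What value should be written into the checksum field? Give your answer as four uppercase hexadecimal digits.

One's-complement addition (fold any carry out of bit 15 back into bit 0):
  0xFD77 + 0x3477 = 0x131EE → wrap carry → 0x31EF
  0x31EF + 0xC479 = 0x0F668
  0xF668 + 0x732C = 0x16994 → wrap carry → 0x6995
  0x6995 + 0x25BF = 0x08F54
One's-complement sum = 0x8F54.
Checksum = ~0x8F54 & 0xFFFF = 0x70AB.

70AB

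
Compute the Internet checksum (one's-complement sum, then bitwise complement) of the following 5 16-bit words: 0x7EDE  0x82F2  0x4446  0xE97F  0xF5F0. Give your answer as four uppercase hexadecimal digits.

One's-complement addition (fold any carry out of bit 15 back into bit 0):
  0x7EDE + 0x82F2 = 0x101D0 → wrap carry → 0x01D1
  0x01D1 + 0x4446 = 0x04617
  0x4617 + 0xE97F = 0x12F96 → wrap carry → 0x2F97
  0x2F97 + 0xF5F0 = 0x12587 → wrap carry → 0x2588
One's-complement sum = 0x2588.
Checksum = ~0x2588 & 0xFFFF = 0xDA77.

DA77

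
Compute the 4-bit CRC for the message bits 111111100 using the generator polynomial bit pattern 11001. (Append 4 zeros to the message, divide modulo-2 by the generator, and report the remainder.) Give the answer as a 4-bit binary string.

Append 4 zeros: 1111111000000. Divide by 11001 (XOR where the leading bit is 1):
  pos 0: 11111 XOR 11001 = 00110
  pos 2: 11011 XOR 11001 = 00010
  pos 5: 10000 XOR 11001 = 01001
  pos 6: 10010 XOR 11001 = 01011
  pos 7: 10110 XOR 11001 = 01111
  pos 8: 11110 XOR 11001 = 00111
Remainder (last 4 bits) = 0111. This is the CRC / FCS.

0111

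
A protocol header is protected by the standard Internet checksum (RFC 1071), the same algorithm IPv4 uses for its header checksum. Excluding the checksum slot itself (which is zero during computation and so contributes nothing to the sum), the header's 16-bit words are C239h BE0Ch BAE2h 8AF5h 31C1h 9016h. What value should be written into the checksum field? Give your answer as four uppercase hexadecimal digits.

One's-complement addition (fold any carry out of bit 15 back into bit 0):
  0xC239 + 0xBE0C = 0x18045 → wrap carry → 0x8046
  0x8046 + 0xBAE2 = 0x13B28 → wrap carry → 0x3B29
  0x3B29 + 0x8AF5 = 0x0C61E
  0xC61E + 0x31C1 = 0x0F7DF
  0xF7DF + 0x9016 = 0x187F5 → wrap carry → 0x87F6
One's-complement sum = 0x87F6.
Checksum = ~0x87F6 & 0xFFFF = 0x7809.

7809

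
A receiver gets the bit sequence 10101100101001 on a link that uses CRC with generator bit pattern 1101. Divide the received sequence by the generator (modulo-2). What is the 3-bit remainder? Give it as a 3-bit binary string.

000

Modulo-2 division of 10101100101001 by 1101:
  pos 0: 1010 XOR 1101 = 0111
  pos 1: 1111 XOR 1101 = 0010
  pos 3: 1010 XOR 1101 = 0111
  pos 4: 1110 XOR 1101 = 0011
  pos 6: 1110 XOR 1101 = 0011
  pos 8: 1110 XOR 1101 = 0011
  pos 10: 1101 XOR 1101 = 0000
Remainder = 000 (zero — the frame passes the CRC check).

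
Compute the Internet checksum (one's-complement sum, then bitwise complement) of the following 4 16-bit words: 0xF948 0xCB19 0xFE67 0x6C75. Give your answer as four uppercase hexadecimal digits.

D0BF

One's-complement addition (fold any carry out of bit 15 back into bit 0):
  0xF948 + 0xCB19 = 0x1C461 → wrap carry → 0xC462
  0xC462 + 0xFE67 = 0x1C2C9 → wrap carry → 0xC2CA
  0xC2CA + 0x6C75 = 0x12F3F → wrap carry → 0x2F40
One's-complement sum = 0x2F40.
Checksum = ~0x2F40 & 0xFFFF = 0xD0BF.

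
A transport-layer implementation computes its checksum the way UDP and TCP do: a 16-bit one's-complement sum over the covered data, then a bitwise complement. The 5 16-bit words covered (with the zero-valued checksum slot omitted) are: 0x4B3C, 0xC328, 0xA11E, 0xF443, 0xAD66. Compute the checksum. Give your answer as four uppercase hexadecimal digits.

One's-complement addition (fold any carry out of bit 15 back into bit 0):
  0x4B3C + 0xC328 = 0x10E64 → wrap carry → 0x0E65
  0x0E65 + 0xA11E = 0x0AF83
  0xAF83 + 0xF443 = 0x1A3C6 → wrap carry → 0xA3C7
  0xA3C7 + 0xAD66 = 0x1512D → wrap carry → 0x512E
One's-complement sum = 0x512E.
Checksum = ~0x512E & 0xFFFF = 0xAED1.

AED1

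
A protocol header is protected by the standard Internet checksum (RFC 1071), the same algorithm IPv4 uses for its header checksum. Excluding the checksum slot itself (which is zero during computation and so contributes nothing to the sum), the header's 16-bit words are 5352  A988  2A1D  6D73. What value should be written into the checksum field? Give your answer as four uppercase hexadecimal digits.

One's-complement addition (fold any carry out of bit 15 back into bit 0):
  0x5352 + 0xA988 = 0x0FCDA
  0xFCDA + 0x2A1D = 0x126F7 → wrap carry → 0x26F8
  0x26F8 + 0x6D73 = 0x0946B
One's-complement sum = 0x946B.
Checksum = ~0x946B & 0xFFFF = 0x6B94.

6B94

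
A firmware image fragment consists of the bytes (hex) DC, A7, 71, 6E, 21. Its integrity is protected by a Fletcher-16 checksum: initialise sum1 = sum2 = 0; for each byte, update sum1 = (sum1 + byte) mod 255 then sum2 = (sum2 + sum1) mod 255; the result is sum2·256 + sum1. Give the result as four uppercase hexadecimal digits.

Running sums (mod 255):
  after byte 0 (DC): sum1=220, sum2=220
  after byte 1 (A7): sum1=132, sum2=97
  after byte 2 (71): sum1=245, sum2=87
  after byte 3 (6E): sum1=100, sum2=187
  after byte 4 (21): sum1=133, sum2=65
Checksum = sum2·256 + sum1 = 65·256 + 133 = 16773 = 0x4185.

4185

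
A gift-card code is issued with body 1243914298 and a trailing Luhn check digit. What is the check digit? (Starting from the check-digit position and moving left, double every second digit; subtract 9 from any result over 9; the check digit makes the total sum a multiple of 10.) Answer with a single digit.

0

Partial digits right→left: 8 9 2 4 1 9 3 4 2 1
Double every second digit counting from the check-digit position (so the 1st, 3rd, 5th, ... of the partial from the right).
  doubled (with −9 where >9): 7 4 2 6 4 → sum 23
  kept as-is: 9 4 9 4 1 → sum 27
Total = 23 + 27 = 50.
Check digit = (10 − (50 mod 10)) mod 10 = 0.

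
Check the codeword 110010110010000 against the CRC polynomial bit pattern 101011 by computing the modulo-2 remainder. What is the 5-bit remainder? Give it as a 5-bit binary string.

Modulo-2 division of 110010110010000 by 101011:
  pos 0: 110010 XOR 101011 = 011001
  pos 1: 110011 XOR 101011 = 011000
  pos 2: 110001 XOR 101011 = 011010
  pos 3: 110100 XOR 101011 = 011111
  pos 4: 111110 XOR 101011 = 010101
  pos 5: 101011 XOR 101011 = 000000
Remainder = 00000 (zero — the frame passes the CRC check).

00000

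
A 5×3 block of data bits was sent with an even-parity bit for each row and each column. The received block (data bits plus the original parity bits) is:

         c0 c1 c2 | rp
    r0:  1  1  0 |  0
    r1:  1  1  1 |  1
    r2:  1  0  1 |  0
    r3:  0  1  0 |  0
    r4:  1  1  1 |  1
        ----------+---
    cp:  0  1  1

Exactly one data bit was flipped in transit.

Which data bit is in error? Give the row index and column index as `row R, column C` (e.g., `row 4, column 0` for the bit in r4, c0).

row 3, column 1

Recompute each row's even parity and compare to rp:
  r0: data parity 0, sent rp 0 → ok
  r1: data parity 1, sent rp 1 → ok
  r2: data parity 0, sent rp 0 → ok
  r3: data parity 1, sent rp 0 → mismatch
  r4: data parity 1, sent rp 1 → ok
Recompute each column's even parity and compare to cp:
  c0: data parity 0, sent cp 0 → ok
  c1: data parity 0, sent cp 1 → mismatch
  c2: data parity 1, sent cp 1 → ok
Exactly one row (r3) and one column (c1) fail → the flipped bit is at their intersection.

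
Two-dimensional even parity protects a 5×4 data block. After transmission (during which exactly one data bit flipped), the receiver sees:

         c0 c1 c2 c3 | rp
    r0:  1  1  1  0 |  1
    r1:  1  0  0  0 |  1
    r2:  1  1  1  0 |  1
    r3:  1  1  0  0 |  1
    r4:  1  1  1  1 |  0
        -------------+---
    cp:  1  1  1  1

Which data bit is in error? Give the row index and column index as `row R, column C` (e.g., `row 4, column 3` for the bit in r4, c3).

row 3, column 1

Recompute each row's even parity and compare to rp:
  r0: data parity 1, sent rp 1 → ok
  r1: data parity 1, sent rp 1 → ok
  r2: data parity 1, sent rp 1 → ok
  r3: data parity 0, sent rp 1 → mismatch
  r4: data parity 0, sent rp 0 → ok
Recompute each column's even parity and compare to cp:
  c0: data parity 1, sent cp 1 → ok
  c1: data parity 0, sent cp 1 → mismatch
  c2: data parity 1, sent cp 1 → ok
  c3: data parity 1, sent cp 1 → ok
Exactly one row (r3) and one column (c1) fail → the flipped bit is at their intersection.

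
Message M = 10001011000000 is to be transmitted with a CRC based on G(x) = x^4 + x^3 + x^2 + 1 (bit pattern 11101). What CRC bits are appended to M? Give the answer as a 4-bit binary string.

0011

Append 4 zeros: 100010110000000000. Divide by 11101 (XOR where the leading bit is 1):
  pos 0: 10001 XOR 11101 = 01100
  pos 1: 11000 XOR 11101 = 00101
  pos 3: 10111 XOR 11101 = 01010
  pos 4: 10100 XOR 11101 = 01001
  pos 5: 10010 XOR 11101 = 01111
  pos 6: 11110 XOR 11101 = 00011
  pos 9: 11000 XOR 11101 = 00101
  pos 11: 10100 XOR 11101 = 01001
  pos 12: 10010 XOR 11101 = 01111
  pos 13: 11110 XOR 11101 = 00011
Remainder (last 4 bits) = 0011. This is the CRC / FCS.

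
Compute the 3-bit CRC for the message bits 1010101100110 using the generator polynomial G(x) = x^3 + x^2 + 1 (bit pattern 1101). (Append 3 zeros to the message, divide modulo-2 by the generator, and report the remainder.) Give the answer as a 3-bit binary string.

Append 3 zeros: 1010101100110000. Divide by 1101 (XOR where the leading bit is 1):
  pos 0: 1010 XOR 1101 = 0111
  pos 1: 1111 XOR 1101 = 0010
  pos 3: 1001 XOR 1101 = 0100
  pos 4: 1001 XOR 1101 = 0100
  pos 5: 1000 XOR 1101 = 0101
  pos 6: 1010 XOR 1101 = 0111
  pos 7: 1111 XOR 1101 = 0010
  pos 9: 1010 XOR 1101 = 0111
  pos 10: 1110 XOR 1101 = 0011
  pos 12: 1100 XOR 1101 = 0001
Remainder (last 3 bits) = 001. This is the CRC / FCS.

001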